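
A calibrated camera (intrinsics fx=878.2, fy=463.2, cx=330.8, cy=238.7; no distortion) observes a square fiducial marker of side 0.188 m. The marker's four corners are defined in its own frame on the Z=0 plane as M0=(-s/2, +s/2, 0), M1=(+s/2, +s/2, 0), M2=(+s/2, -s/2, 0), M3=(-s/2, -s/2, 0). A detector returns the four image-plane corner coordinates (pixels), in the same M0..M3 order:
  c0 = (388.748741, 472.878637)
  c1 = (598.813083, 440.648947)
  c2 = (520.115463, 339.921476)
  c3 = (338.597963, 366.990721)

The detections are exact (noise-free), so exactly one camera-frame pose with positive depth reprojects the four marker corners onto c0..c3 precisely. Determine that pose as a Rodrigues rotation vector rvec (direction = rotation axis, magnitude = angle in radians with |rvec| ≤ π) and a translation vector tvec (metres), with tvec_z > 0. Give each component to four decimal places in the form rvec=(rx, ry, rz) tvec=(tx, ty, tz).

Intrinsics K: fx=878.2, fy=463.2, cx=330.8, cy=238.7
Marker side s = 0.188 m; corners in marker frame (Z=0):
  M0 = (-0.0940, +0.0940, 0)
  M1 = (+0.0940, +0.0940, 0)
  M2 = (+0.0940, -0.0940, 0)
  M3 = (-0.0940, -0.0940, 0)
Detected image corners:
  c0 = (388.748741, 472.878637) px
  c1 = (598.813083, 440.648947) px
  c2 = (520.115463, 339.921476) px
  c3 = (338.597963, 366.990721) px
Planar DLT: solve 8×8 A·h = b for H (H[2,2]=1):
  H  [+1053.99924 -20.98872 +459.54381]
  H  [-140.73158 +230.02477 +401.22646]
  H  [+0.03940 -0.78851 +1.00000]
B = K⁻¹H; ‖b₁‖=1.229489, ‖b₂‖=1.229489; λ = 2/(‖b₁‖+‖b₂‖) = 0.813346, sign → tz>0 ⇒ λ=+0.813346
r₁ = λ·B[:,0] = (+0.96409,-0.26363,+0.03205); r₂ = λ·B[:,1] = (+0.22214,+0.73440,-0.64133)
r₃ = r₁×r₂ = (+0.14554,+0.62542,+0.76659); SVD([r₁ r₂ r₃]) → R = UVᵀ:
  R  [+0.96409 +0.22214 +0.14554]
  R  [-0.26363 +0.73440 +0.62542]
  R  [+0.03205 -0.64133 +0.76659]
t = (+0.11924, +0.28538, +0.81335) m
tr R = 2.465089; θ = arccos((tr R − 1)/2) = 0.748744 rad = 42.900°
axis k = ((R−Rᵀ)₃₂, (R−Rᵀ)₁₃, (R−Rᵀ)₂₁) / (2 sinθ) = (-0.930452, +0.083363, -0.356804)
rvec = θ·k = (-0.696670, +0.062418, -0.267155)

rvec=(-0.6967, 0.0624, -0.2672) tvec=(0.1192, 0.2854, 0.8133)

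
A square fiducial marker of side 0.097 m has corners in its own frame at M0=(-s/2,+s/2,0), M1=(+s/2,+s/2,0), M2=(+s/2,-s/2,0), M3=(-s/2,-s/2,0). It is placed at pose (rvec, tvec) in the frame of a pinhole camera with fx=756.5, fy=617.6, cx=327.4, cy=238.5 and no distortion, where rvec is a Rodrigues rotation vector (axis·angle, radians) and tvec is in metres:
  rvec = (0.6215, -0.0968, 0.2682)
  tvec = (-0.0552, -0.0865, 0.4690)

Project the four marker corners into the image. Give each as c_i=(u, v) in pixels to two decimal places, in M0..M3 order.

c0=(148.79, 163.45) c1=(294.38, 191.89) c2=(335.51, 82.45) c3=(173.17, 46.28)

Intrinsics K: fx=756.5, fy=617.6, cx=327.4, cy=238.5
Marker side s = 0.097 m; corners in marker frame (Z=0):
  M0 = (-0.0485, +0.0485, 0)
  M1 = (+0.0485, +0.0485, 0)
  M2 = (+0.0485, -0.0485, 0)
  M3 = (-0.0485, -0.0485, 0)
rvec = (0.6215, -0.0968, 0.2682), |rvec| = θ = 0.68379 rad = 39.178°
Rodrigues: sinθ=0.63173, 1−cosθ=0.22481; R = I + sinθ·[k]× + (1−cosθ)·[k]×²:
    [+0.96091 -0.27671 -0.00929]
    [+0.21886 +0.77969 -0.58667]
    [+0.16958 +0.56170 +0.80977]
t = (-0.0552, -0.0865, 0.4690) m
M0: Pc = R·M0+t = (-0.11522, -0.05930, +0.48802); u = 756.5·(-0.11522)/0.48802 + 327.4 = 148.7851, v = 617.6·(-0.05930)/0.48802 + 238.5 = 163.4549
M1: Pc = R·M1+t = (-0.02202, -0.03807, +0.50447); u = 756.5·(-0.02202)/0.50447 + 327.4 = 294.3842, v = 617.6·(-0.03807)/0.50447 + 238.5 = 191.8918
M2: Pc = R·M2+t = (+0.00482, -0.11370, +0.44998); u = 756.5·(+0.00482)/0.44998 + 327.4 = 335.5108, v = 617.6·(-0.11370)/0.44998 + 238.5 = 82.4461
M3: Pc = R·M3+t = (-0.08838, -0.13493, +0.43353); u = 756.5·(-0.08838)/0.43353 + 327.4 = 173.1735, v = 617.6·(-0.13493)/0.43353 + 238.5 = 46.2827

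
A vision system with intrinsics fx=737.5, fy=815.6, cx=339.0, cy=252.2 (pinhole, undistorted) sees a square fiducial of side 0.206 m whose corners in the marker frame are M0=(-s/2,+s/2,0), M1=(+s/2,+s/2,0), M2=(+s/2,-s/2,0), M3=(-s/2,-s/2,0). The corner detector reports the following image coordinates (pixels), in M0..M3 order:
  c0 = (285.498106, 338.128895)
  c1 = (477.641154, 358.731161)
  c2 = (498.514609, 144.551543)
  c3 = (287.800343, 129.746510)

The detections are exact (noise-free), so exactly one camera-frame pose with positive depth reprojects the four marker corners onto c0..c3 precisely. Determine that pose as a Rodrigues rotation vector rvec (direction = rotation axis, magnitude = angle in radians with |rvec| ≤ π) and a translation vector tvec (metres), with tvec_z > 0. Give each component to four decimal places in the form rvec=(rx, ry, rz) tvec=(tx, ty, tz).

Intrinsics K: fx=737.5, fy=815.6, cx=339.0, cy=252.2
Marker side s = 0.206 m; corners in marker frame (Z=0):
  M0 = (-0.1030, +0.1030, 0)
  M1 = (+0.1030, +0.1030, 0)
  M2 = (+0.1030, -0.1030, 0)
  M3 = (-0.1030, -0.1030, 0)
Detected image corners:
  c0 = (285.498106, 338.128895) px
  c1 = (477.641154, 358.731161) px
  c2 = (498.514609, 144.551543) px
  c3 = (287.800343, 129.746510) px
Planar DLT: solve 8×8 A·h = b for H (H[2,2]=1):
  H  [+909.97125 +114.12007 +385.34003]
  H  [+45.32953 +1131.68001 +247.39820]
  H  [-0.16988 +0.43779 +1.00000]
B = K⁻¹H; ‖b₁‖=1.327309, ‖b₂‖=1.327309; λ = 2/(‖b₁‖+‖b₂‖) = 0.753404, sign → tz>0 ⇒ λ=+0.753404
r₁ = λ·B[:,0] = (+0.98843,+0.08145,-0.12799); r₂ = λ·B[:,1] = (-0.03503,+0.94339,+0.32983)
r₃ = r₁×r₂ = (+0.14761,-0.32153,+0.93532); SVD([r₁ r₂ r₃]) → R = UVᵀ:
  R  [+0.98843 -0.03503 +0.14761]
  R  [+0.08145 +0.94339 -0.32153]
  R  [-0.12799 +0.32983 +0.93532]
t = (+0.04734, -0.00444, +0.75340) m
tr R = 2.867139; θ = arccos((tr R − 1)/2) = 0.366549 rad = 21.002°
axis k = ((R−Rᵀ)₃₂, (R−Rᵀ)₁₃, (R−Rᵀ)₂₁) / (2 sinθ) = (+0.908717, +0.384484, +0.162500)
rvec = θ·k = (+0.333089, +0.140932, +0.059564)

rvec=(0.3331, 0.1409, 0.0596) tvec=(0.0473, -0.0044, 0.7534)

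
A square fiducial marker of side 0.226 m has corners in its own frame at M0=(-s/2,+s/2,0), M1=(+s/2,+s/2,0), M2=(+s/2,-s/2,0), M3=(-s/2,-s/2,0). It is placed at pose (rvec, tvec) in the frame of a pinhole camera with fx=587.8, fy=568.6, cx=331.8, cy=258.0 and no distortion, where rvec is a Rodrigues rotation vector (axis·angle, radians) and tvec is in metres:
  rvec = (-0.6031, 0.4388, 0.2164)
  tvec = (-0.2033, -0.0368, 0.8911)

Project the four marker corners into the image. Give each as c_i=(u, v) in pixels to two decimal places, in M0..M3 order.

Intrinsics K: fx=587.8, fy=568.6, cx=331.8, cy=258.0
Marker side s = 0.226 m; corners in marker frame (Z=0):
  M0 = (-0.1130, +0.1130, 0)
  M1 = (+0.1130, +0.1130, 0)
  M2 = (+0.1130, -0.1130, 0)
  M3 = (-0.1130, -0.1130, 0)
rvec = (-0.6031, 0.4388, 0.2164), |rvec| = θ = 0.77660 rad = 44.496°
Rodrigues: sinθ=0.70086, 1−cosθ=0.28670; R = I + sinθ·[k]× + (1−cosθ)·[k]×²:
    [+0.88621 -0.32110 +0.33396]
    [+0.06949 +0.80483 +0.58942]
    [-0.45805 -0.49914 +0.73556]
t = (-0.2033, -0.0368, 0.8911) m
M0: Pc = R·M0+t = (-0.33973, +0.04629, +0.88646); u = 587.8·(-0.33973)/0.88646 + 331.8 = 106.5315, v = 568.6·(+0.04629)/0.88646 + 258.0 = 287.6940
M1: Pc = R·M1+t = (-0.13944, +0.06200, +0.78294); u = 587.8·(-0.13944)/0.78294 + 331.8 = 227.1120, v = 568.6·(+0.06200)/0.78294 + 258.0 = 303.0259
M2: Pc = R·M2+t = (-0.06687, -0.11989, +0.89574); u = 587.8·(-0.06687)/0.89574 + 331.8 = 287.9160, v = 568.6·(-0.11989)/0.89574 + 258.0 = 181.8941
M3: Pc = R·M3+t = (-0.26716, -0.13560, +0.99926); u = 587.8·(-0.26716)/0.99926 + 331.8 = 174.6488, v = 568.6·(-0.13560)/0.99926 + 258.0 = 180.8416

c0=(106.53, 287.69) c1=(227.11, 303.03) c2=(287.92, 181.89) c3=(174.65, 180.84)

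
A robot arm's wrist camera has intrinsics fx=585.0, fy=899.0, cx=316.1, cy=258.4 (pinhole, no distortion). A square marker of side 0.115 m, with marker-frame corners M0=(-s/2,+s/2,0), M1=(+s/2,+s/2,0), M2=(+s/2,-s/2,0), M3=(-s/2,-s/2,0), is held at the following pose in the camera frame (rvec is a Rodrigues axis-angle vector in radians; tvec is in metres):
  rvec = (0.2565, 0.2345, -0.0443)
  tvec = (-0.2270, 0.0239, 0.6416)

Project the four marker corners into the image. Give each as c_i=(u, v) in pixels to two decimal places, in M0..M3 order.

Intrinsics K: fx=585.0, fy=899.0, cx=316.1, cy=258.4
Marker side s = 0.115 m; corners in marker frame (Z=0):
  M0 = (-0.0575, +0.0575, 0)
  M1 = (+0.0575, +0.0575, 0)
  M2 = (+0.0575, -0.0575, 0)
  M3 = (-0.0575, -0.0575, 0)
rvec = (0.2565, 0.2345, -0.0443), |rvec| = θ = 0.35035 rad = 20.074°
Rodrigues: sinθ=0.34323, 1−cosθ=0.06075; R = I + sinθ·[k]× + (1−cosθ)·[k]×²:
    [+0.97181 +0.07317 +0.22411]
    [-0.01363 +0.96647 -0.25643]
    [-0.23536 +0.24614 +0.94022]
t = (-0.2270, 0.0239, 0.6416) m
M0: Pc = R·M0+t = (-0.27867, +0.08026, +0.66929); u = 585.0·(-0.27867)/0.66929 + 316.1 = 72.5223, v = 899.0·(+0.08026)/0.66929 + 258.4 = 366.2012
M1: Pc = R·M1+t = (-0.16691, +0.07869, +0.64222); u = 585.0·(-0.16691)/0.64222 + 316.1 = 164.0580, v = 899.0·(+0.07869)/0.64222 + 258.4 = 368.5501
M2: Pc = R·M2+t = (-0.17533, -0.03246, +0.61391); u = 585.0·(-0.17533)/0.61391 + 316.1 = 149.0297, v = 899.0·(-0.03246)/0.61391 + 258.4 = 210.8727
M3: Pc = R·M3+t = (-0.28709, -0.03089, +0.64098); u = 585.0·(-0.28709)/0.64098 + 316.1 = 54.0862, v = 899.0·(-0.03089)/0.64098 + 258.4 = 215.0782

c0=(72.52, 366.20) c1=(164.06, 368.55) c2=(149.03, 210.87) c3=(54.09, 215.08)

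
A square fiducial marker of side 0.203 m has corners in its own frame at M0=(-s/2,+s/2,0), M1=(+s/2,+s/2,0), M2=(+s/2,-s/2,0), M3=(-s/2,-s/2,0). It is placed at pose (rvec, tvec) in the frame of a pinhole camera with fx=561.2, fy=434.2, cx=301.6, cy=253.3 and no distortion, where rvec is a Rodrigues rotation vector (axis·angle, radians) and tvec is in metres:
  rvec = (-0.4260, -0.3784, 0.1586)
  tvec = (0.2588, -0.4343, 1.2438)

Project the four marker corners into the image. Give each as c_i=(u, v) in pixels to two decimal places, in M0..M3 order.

c0=(377.74, 117.11) c1=(458.53, 140.66) c2=(454.28, 88.06) c3=(378.91, 63.40)

Intrinsics K: fx=561.2, fy=434.2, cx=301.6, cy=253.3
Marker side s = 0.203 m; corners in marker frame (Z=0):
  M0 = (-0.1015, +0.1015, 0)
  M1 = (+0.1015, +0.1015, 0)
  M2 = (+0.1015, -0.1015, 0)
  M3 = (-0.1015, -0.1015, 0)
rvec = (-0.4260, -0.3784, 0.1586), |rvec| = θ = 0.59145 rad = 33.888°
Rodrigues: sinθ=0.55757, 1−cosθ=0.16987; R = I + sinθ·[k]× + (1−cosθ)·[k]×²:
    [+0.91825 -0.07124 -0.38953]
    [+0.22779 +0.89966 +0.37245]
    [+0.32391 -0.43074 +0.84235]
t = (0.2588, -0.4343, 1.2438) m
M0: Pc = R·M0+t = (+0.15837, -0.36611, +1.16720); u = 561.2·(+0.15837)/1.16720 + 301.6 = 377.7438, v = 434.2·(-0.36611)/1.16720 + 253.3 = 117.1088
M1: Pc = R·M1+t = (+0.34477, -0.31986, +1.23296); u = 561.2·(+0.34477)/1.23296 + 301.6 = 458.5286, v = 434.2·(-0.31986)/1.23296 + 253.3 = 140.6564
M2: Pc = R·M2+t = (+0.35923, -0.50249, +1.32040); u = 561.2·(+0.35923)/1.32040 + 301.6 = 454.2827, v = 434.2·(-0.50249)/1.32040 + 253.3 = 88.0593
M3: Pc = R·M3+t = (+0.17283, -0.54874, +1.25464); u = 561.2·(+0.17283)/1.25464 + 301.6 = 378.9056, v = 434.2·(-0.54874)/1.25464 + 253.3 = 63.3962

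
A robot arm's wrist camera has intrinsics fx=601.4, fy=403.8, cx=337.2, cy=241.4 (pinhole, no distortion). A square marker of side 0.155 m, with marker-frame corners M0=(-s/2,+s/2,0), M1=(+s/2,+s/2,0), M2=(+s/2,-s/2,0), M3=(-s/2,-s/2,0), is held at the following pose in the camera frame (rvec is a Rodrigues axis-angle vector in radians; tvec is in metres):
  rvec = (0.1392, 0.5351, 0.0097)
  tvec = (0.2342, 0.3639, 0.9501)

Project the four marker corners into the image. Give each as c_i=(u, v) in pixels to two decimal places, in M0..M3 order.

Intrinsics K: fx=601.4, fy=403.8, cx=337.2, cy=241.4
Marker side s = 0.155 m; corners in marker frame (Z=0):
  M0 = (-0.0775, +0.0775, 0)
  M1 = (+0.0775, +0.0775, 0)
  M2 = (+0.0775, -0.0775, 0)
  M3 = (-0.0775, -0.0775, 0)
rvec = (0.1392, 0.5351, 0.0097), |rvec| = θ = 0.55299 rad = 31.684°
Rodrigues: sinθ=0.52524, 1−cosθ=0.14904; R = I + sinθ·[k]× + (1−cosθ)·[k]×²:
    [+0.86040 +0.02709 +0.50890]
    [+0.04552 +0.99051 -0.12968]
    [-0.50758 +0.13474 +0.85100]
t = (0.2342, 0.3639, 0.9501) m
M0: Pc = R·M0+t = (+0.16962, +0.43714, +0.99988); u = 601.4·(+0.16962)/0.99988 + 337.2 = 439.2208, v = 403.8·(+0.43714)/0.99988 + 241.4 = 417.9371
M1: Pc = R·M1+t = (+0.30298, +0.44419, +0.92120); u = 601.4·(+0.30298)/0.92120 + 337.2 = 534.9980, v = 403.8·(+0.44419)/0.92120 + 241.4 = 436.1067
M2: Pc = R·M2+t = (+0.29878, +0.29066, +0.90032); u = 601.4·(+0.29878)/0.90032 + 337.2 = 536.7815, v = 403.8·(+0.29066)/0.90032 + 241.4 = 371.7645
M3: Pc = R·M3+t = (+0.16542, +0.28361, +0.97900); u = 601.4·(+0.16542)/0.97900 + 337.2 = 438.8178, v = 403.8·(+0.28361)/0.97900 + 241.4 = 358.3780

c0=(439.22, 417.94) c1=(535.00, 436.11) c2=(536.78, 371.76) c3=(438.82, 358.38)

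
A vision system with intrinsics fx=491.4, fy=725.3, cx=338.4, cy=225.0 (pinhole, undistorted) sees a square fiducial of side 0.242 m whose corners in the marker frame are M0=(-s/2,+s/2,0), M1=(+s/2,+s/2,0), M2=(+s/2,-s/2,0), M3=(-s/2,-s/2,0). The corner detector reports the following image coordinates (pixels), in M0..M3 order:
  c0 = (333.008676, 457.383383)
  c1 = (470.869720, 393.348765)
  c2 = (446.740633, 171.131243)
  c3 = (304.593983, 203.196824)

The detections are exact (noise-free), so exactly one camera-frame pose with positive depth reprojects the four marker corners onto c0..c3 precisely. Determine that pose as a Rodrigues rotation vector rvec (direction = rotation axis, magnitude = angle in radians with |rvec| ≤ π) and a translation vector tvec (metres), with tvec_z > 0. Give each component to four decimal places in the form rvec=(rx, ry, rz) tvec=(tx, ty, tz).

rvec=(-0.0186, -0.4201, -0.1634) tvec=(0.0819, 0.0804, 0.7291)

Intrinsics K: fx=491.4, fy=725.3, cx=338.4, cy=225.0
Marker side s = 0.242 m; corners in marker frame (Z=0):
  M0 = (-0.1210, +0.1210, 0)
  M1 = (+0.1210, +0.1210, 0)
  M2 = (+0.1210, -0.1210, 0)
  M3 = (-0.1210, -0.1210, 0)
Detected image corners:
  c0 = (333.008676, 457.383383) px
  c1 = (470.869720, 393.348765) px
  c2 = (446.740633, 171.131243) px
  c3 = (304.593983, 203.196824) px
Planar DLT: solve 8×8 A·h = b for H (H[2,2]=1):
  H  [+795.82426 +116.36229 +393.57197]
  H  [-27.54188 +986.45521 +304.95152]
  H  [+0.55894 +0.02160 +1.00000]
B = K⁻¹H; ‖b₁‖=1.371608, ‖b₂‖=1.371608; λ = 2/(‖b₁‖+‖b₂‖) = 0.729072, sign → tz>0 ⇒ λ=+0.729072
r₁ = λ·B[:,0] = (+0.90010,-0.15410,+0.40751); r₂ = λ·B[:,1] = (+0.16180,+0.98670,+0.01575)
r₃ = r₁×r₂ = (-0.40452,+0.05176,+0.91306); SVD([r₁ r₂ r₃]) → R = UVᵀ:
  R  [+0.90010 +0.16180 -0.40452]
  R  [-0.15410 +0.98670 +0.05176]
  R  [+0.40751 +0.01575 +0.91306]
t = (+0.08186, +0.08037, +0.72907) m
tr R = 2.799868; θ = arccos((tr R − 1)/2) = 0.451178 rad = 25.851°
axis k = ((R−Rᵀ)₃₂, (R−Rᵀ)₁₃, (R−Rᵀ)₂₁) / (2 sinθ) = (-0.041288, -0.931168, -0.362246)
rvec = θ·k = (-0.018628, -0.420122, -0.163437)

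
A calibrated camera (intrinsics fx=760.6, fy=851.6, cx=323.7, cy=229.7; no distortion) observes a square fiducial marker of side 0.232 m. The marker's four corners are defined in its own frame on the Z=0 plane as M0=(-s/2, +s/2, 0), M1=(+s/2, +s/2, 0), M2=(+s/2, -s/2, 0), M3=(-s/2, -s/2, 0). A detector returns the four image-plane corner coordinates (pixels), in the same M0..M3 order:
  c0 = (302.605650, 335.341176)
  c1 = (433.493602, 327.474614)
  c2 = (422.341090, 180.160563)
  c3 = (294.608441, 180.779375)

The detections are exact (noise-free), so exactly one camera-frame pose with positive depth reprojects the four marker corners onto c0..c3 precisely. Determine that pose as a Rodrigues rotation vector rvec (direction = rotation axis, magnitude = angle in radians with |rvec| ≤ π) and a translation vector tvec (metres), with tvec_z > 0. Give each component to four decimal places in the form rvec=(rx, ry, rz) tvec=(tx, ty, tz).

rvec=(-0.1642, -0.2651, -0.0417) tvec=(0.0700, 0.0383, 1.2974)

Intrinsics K: fx=760.6, fy=851.6, cx=323.7, cy=229.7
Marker side s = 0.232 m; corners in marker frame (Z=0):
  M0 = (-0.1160, +0.1160, 0)
  M1 = (+0.1160, +0.1160, 0)
  M2 = (+0.1160, -0.1160, 0)
  M3 = (-0.1160, -0.1160, 0)
Detected image corners:
  c0 = (302.605650, 335.341176) px
  c1 = (433.493602, 327.474614) px
  c2 = (422.341090, 180.160563) px
  c3 = (294.608441, 180.779375) px
Planar DLT: solve 8×8 A·h = b for H (H[2,2]=1):
  H  [+631.23526 -2.25148 +364.72237]
  H  [+34.03817 +619.44842 +254.83610]
  H  [+0.20359 -0.12025 +1.00000]
B = K⁻¹H; ‖b₁‖=0.770795, ‖b₂‖=0.770795; λ = 2/(‖b₁‖+‖b₂‖) = 1.297361, sign → tz>0 ⇒ λ=+1.297361
r₁ = λ·B[:,0] = (+0.96429,-0.01939,+0.26414); r₂ = λ·B[:,1] = (+0.06256,+0.98577,-0.15601)
r₃ = r₁×r₂ = (-0.25735,+0.16696,+0.95178); SVD([r₁ r₂ r₃]) → R = UVᵀ:
  R  [+0.96429 +0.06256 -0.25735]
  R  [-0.01939 +0.98577 +0.16696]
  R  [+0.26414 -0.15601 +0.95178]
t = (+0.06997, +0.03829, +1.29736) m
tr R = 2.901848; θ = arccos((tr R − 1)/2) = 0.314589 rad = 18.025°
axis k = ((R−Rᵀ)₃₂, (R−Rᵀ)₁₃, (R−Rᵀ)₂₁) / (2 sinθ) = (-0.521891, -0.842672, -0.132415)
rvec = θ·k = (-0.164181, -0.265095, -0.041656)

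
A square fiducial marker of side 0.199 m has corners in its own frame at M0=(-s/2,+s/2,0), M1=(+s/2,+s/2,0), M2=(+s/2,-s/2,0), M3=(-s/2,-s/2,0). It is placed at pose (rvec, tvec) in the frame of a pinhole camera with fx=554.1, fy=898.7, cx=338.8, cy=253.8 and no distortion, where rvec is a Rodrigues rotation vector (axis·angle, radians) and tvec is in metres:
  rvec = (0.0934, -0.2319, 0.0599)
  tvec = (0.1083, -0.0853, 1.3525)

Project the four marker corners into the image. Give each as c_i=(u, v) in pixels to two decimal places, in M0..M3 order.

Intrinsics K: fx=554.1, fy=898.7, cx=338.8, cy=253.8
Marker side s = 0.199 m; corners in marker frame (Z=0):
  M0 = (-0.0995, +0.0995, 0)
  M1 = (+0.0995, +0.0995, 0)
  M2 = (+0.0995, -0.0995, 0)
  M3 = (-0.0995, -0.0995, 0)
rvec = (0.0934, -0.2319, 0.0599), |rvec| = θ = 0.25708 rad = 14.729°
Rodrigues: sinθ=0.25426, 1−cosθ=0.03286; R = I + sinθ·[k]× + (1−cosθ)·[k]×²:
    [+0.97147 -0.07001 -0.22657]
    [+0.04847 +0.99388 -0.09928]
    [+0.23214 +0.08547 +0.96892]
t = (0.1083, -0.0853, 1.3525) m
M0: Pc = R·M0+t = (+0.00467, +0.00877, +1.33791); u = 554.1·(+0.00467)/1.33791 + 338.8 = 340.7349, v = 898.7·(+0.00877)/1.33791 + 253.8 = 259.6896
M1: Pc = R·M1+t = (+0.19800, +0.01841, +1.38410); u = 554.1·(+0.19800)/1.38410 + 338.8 = 418.0639, v = 898.7·(+0.01841)/1.38410 + 253.8 = 265.7561
M2: Pc = R·M2+t = (+0.21193, -0.17937, +1.36709); u = 554.1·(+0.21193)/1.36709 + 338.8 = 424.6971, v = 898.7·(-0.17937)/1.36709 + 253.8 = 135.8871
M3: Pc = R·M3+t = (+0.01860, -0.18901, +1.32090); u = 554.1·(+0.01860)/1.32090 + 338.8 = 346.6044, v = 898.7·(-0.18901)/1.32090 + 253.8 = 125.2006

c0=(340.73, 259.69) c1=(418.06, 265.76) c2=(424.70, 135.89) c3=(346.60, 125.20)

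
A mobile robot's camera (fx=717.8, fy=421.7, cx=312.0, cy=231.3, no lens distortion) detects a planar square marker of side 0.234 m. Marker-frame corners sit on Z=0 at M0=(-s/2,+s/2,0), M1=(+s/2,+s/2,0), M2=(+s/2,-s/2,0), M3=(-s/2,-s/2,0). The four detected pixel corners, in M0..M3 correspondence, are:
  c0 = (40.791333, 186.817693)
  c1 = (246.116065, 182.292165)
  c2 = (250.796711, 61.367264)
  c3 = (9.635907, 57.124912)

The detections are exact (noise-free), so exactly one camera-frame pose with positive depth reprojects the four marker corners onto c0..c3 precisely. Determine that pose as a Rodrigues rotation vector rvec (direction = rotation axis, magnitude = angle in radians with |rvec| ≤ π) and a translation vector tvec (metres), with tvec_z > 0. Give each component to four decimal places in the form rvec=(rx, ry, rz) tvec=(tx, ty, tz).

Intrinsics K: fx=717.8, fy=421.7, cx=312.0, cy=231.3
Marker side s = 0.234 m; corners in marker frame (Z=0):
  M0 = (-0.1170, +0.1170, 0)
  M1 = (+0.1170, +0.1170, 0)
  M2 = (+0.1170, -0.1170, 0)
  M3 = (-0.1170, -0.1170, 0)
Detected image corners:
  c0 = (40.791333, 186.817693) px
  c1 = (246.116065, 182.292165) px
  c2 = (250.796711, 61.367264) px
  c3 = (9.635907, 57.124912) px
Planar DLT: solve 8×8 A·h = b for H (H[2,2]=1):
  H  [+989.06166 +145.32156 +141.26742]
  H  [+34.47264 +616.30829 +126.79653]
  H  [+0.29977 +0.66823 +1.00000]
B = K⁻¹H; ‖b₁‖=1.285777, ‖b₂‖=1.285777; λ = 2/(‖b₁‖+‖b₂‖) = 0.777740, sign → tz>0 ⇒ λ=+0.777740
r₁ = λ·B[:,0] = (+0.97031,-0.06430,+0.23315); r₂ = λ·B[:,1] = (-0.06844,+0.85160,+0.51971)
r₃ = r₁×r₂ = (-0.23196,-0.52024,+0.82192); SVD([r₁ r₂ r₃]) → R = UVᵀ:
  R  [+0.97031 -0.06844 -0.23196]
  R  [-0.06430 +0.85160 -0.52024]
  R  [+0.23315 +0.51971 +0.82192]
t = (-0.18499, -0.19274, +0.77774) m
tr R = 2.643828; θ = arccos((tr R − 1)/2) = 0.606033 rad = 34.723°
axis k = ((R−Rᵀ)₃₂, (R−Rᵀ)₁₃, (R−Rᵀ)₂₁) / (2 sinθ) = (+0.912855, -0.408268, +0.003634)
rvec = θ·k = (+0.553220, -0.247424, +0.002202)

rvec=(0.5532, -0.2474, 0.0022) tvec=(-0.1850, -0.1927, 0.7777)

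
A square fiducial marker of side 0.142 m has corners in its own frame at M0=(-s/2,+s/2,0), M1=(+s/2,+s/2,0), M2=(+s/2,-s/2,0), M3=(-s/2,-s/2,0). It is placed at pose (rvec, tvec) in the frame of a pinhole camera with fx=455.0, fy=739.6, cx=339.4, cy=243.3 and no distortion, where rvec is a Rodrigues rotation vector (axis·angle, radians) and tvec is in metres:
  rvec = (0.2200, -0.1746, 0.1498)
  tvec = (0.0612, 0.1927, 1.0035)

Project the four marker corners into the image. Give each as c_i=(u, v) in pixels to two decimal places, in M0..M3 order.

c0=(330.46, 428.90) c1=(391.69, 437.16) c2=(403.92, 341.65) c3=(341.21, 330.54)

Intrinsics K: fx=455.0, fy=739.6, cx=339.4, cy=243.3
Marker side s = 0.142 m; corners in marker frame (Z=0):
  M0 = (-0.0710, +0.0710, 0)
  M1 = (+0.0710, +0.0710, 0)
  M2 = (+0.0710, -0.0710, 0)
  M3 = (-0.0710, -0.0710, 0)
rvec = (0.2200, -0.1746, 0.1498), |rvec| = θ = 0.31832 rad = 18.238°
Rodrigues: sinθ=0.31297, 1−cosθ=0.05024; R = I + sinθ·[k]× + (1−cosθ)·[k]×²:
    [+0.97376 -0.16633 -0.15533]
    [+0.12824 +0.96488 -0.22927]
    [+0.18801 +0.20334 +0.96089]
t = (0.0612, 0.1927, 1.0035) m
M0: Pc = R·M0+t = (-0.01975, +0.25210, +1.00459); u = 455.0·(-0.01975)/1.00459 + 339.4 = 330.4565, v = 739.6·(+0.25210)/1.00459 + 243.3 = 428.9026
M1: Pc = R·M1+t = (+0.11853, +0.27031, +1.03129); u = 455.0·(+0.11853)/1.03129 + 339.4 = 391.6941, v = 739.6·(+0.27031)/1.03129 + 243.3 = 437.1573
M2: Pc = R·M2+t = (+0.14215, +0.13330, +1.00241); u = 455.0·(+0.14215)/1.00241 + 339.4 = 403.9209, v = 739.6·(+0.13330)/1.00241 + 243.3 = 341.6505
M3: Pc = R·M3+t = (+0.00387, +0.11509, +0.97571); u = 455.0·(+0.00387)/0.97571 + 339.4 = 341.2057, v = 739.6·(+0.11509)/0.97571 + 243.3 = 330.5382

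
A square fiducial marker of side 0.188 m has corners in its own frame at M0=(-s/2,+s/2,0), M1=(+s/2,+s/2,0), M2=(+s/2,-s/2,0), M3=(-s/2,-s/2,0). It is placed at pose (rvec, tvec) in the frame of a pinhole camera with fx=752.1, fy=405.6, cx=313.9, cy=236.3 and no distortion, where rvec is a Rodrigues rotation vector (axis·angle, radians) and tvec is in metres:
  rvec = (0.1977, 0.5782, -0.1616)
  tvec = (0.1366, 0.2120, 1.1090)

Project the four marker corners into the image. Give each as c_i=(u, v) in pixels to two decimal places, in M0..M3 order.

c0=(364.10, 344.07) c1=(478.13, 347.77) c2=(454.30, 279.81) c3=(339.83, 282.21)

Intrinsics K: fx=752.1, fy=405.6, cx=313.9, cy=236.3
Marker side s = 0.188 m; corners in marker frame (Z=0):
  M0 = (-0.0940, +0.0940, 0)
  M1 = (+0.0940, +0.0940, 0)
  M2 = (+0.0940, -0.0940, 0)
  M3 = (-0.0940, -0.0940, 0)
rvec = (0.1977, 0.5782, -0.1616), |rvec| = θ = 0.63207 rad = 36.215°
Rodrigues: sinθ=0.59082, 1−cosθ=0.19319; R = I + sinθ·[k]× + (1−cosθ)·[k]×²:
    [+0.82571 +0.20633 +0.52501]
    [-0.09578 +0.96847 -0.22998]
    [-0.55591 +0.13961 +0.81943]
t = (0.1366, 0.2120, 1.1090) m
M0: Pc = R·M0+t = (+0.07838, +0.31204, +1.17438); u = 752.1·(+0.07838)/1.17438 + 313.9 = 364.0956, v = 405.6·(+0.31204)/1.17438 + 236.3 = 344.0702
M1: Pc = R·M1+t = (+0.23361, +0.29403, +1.06987); u = 752.1·(+0.23361)/1.06987 + 313.9 = 478.1250, v = 405.6·(+0.29403)/1.06987 + 236.3 = 347.7717
M2: Pc = R·M2+t = (+0.19482, +0.11196, +1.04362); u = 752.1·(+0.19482)/1.04362 + 313.9 = 454.3007, v = 405.6·(+0.11196)/1.04362 + 236.3 = 279.8132
M3: Pc = R·M3+t = (+0.03959, +0.12997, +1.14813); u = 752.1·(+0.03959)/1.14813 + 313.9 = 339.8331, v = 405.6·(+0.12997)/1.14813 + 236.3 = 282.2132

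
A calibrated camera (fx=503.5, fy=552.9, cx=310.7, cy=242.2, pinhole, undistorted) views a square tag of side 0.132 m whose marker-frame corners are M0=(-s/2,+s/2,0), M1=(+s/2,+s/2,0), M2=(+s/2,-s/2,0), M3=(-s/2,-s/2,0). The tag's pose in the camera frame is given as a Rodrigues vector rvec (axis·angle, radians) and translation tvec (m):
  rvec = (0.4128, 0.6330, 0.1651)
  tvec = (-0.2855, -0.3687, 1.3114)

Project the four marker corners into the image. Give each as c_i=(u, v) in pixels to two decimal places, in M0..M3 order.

Intrinsics K: fx=503.5, fy=552.9, cx=310.7, cy=242.2
Marker side s = 0.132 m; corners in marker frame (Z=0):
  M0 = (-0.0660, +0.0660, 0)
  M1 = (+0.0660, +0.0660, 0)
  M2 = (+0.0660, -0.0660, 0)
  M3 = (-0.0660, -0.0660, 0)
rvec = (0.4128, 0.6330, 0.1651), |rvec| = θ = 0.77353 rad = 44.320°
Rodrigues: sinθ=0.69867, 1−cosθ=0.28455; R = I + sinθ·[k]× + (1−cosθ)·[k]×²:
    [+0.79649 -0.02486 +0.60415]
    [+0.27339 +0.90600 -0.32315]
    [-0.53932 +0.42255 +0.72841]
t = (-0.2855, -0.3687, 1.3114) m
M0: Pc = R·M0+t = (-0.33971, -0.32695, +1.37488); u = 503.5·(-0.33971)/1.37488 + 310.7 = 186.2944, v = 552.9·(-0.32695)/1.37488 + 242.2 = 110.7203
M1: Pc = R·M1+t = (-0.23457, -0.29086, +1.30369); u = 503.5·(-0.23457)/1.30369 + 310.7 = 220.1056, v = 552.9·(-0.29086)/1.30369 + 242.2 = 118.8452
M2: Pc = R·M2+t = (-0.23129, -0.41045, +1.24792); u = 503.5·(-0.23129)/1.24792 + 310.7 = 217.3802, v = 552.9·(-0.41045)/1.24792 + 242.2 = 60.3455
M3: Pc = R·M3+t = (-0.33643, -0.44654, +1.31911); u = 503.5·(-0.33643)/1.31911 + 310.7 = 182.2864, v = 552.9·(-0.44654)/1.31911 + 242.2 = 55.0343

c0=(186.29, 110.72) c1=(220.11, 118.85) c2=(217.38, 60.35) c3=(182.29, 55.03)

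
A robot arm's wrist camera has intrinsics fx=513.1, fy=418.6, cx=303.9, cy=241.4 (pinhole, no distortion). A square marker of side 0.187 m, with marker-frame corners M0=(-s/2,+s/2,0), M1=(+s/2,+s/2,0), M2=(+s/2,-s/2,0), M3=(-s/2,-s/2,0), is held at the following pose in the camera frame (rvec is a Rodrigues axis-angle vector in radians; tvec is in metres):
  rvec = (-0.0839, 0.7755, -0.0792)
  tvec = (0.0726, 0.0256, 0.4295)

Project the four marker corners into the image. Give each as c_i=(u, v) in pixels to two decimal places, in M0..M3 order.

c0=(314.34, 352.00) c1=(510.61, 369.98) c2=(489.43, 155.43) c3=(306.24, 193.46)

Intrinsics K: fx=513.1, fy=418.6, cx=303.9, cy=241.4
Marker side s = 0.187 m; corners in marker frame (Z=0):
  M0 = (-0.0935, +0.0935, 0)
  M1 = (+0.0935, +0.0935, 0)
  M2 = (+0.0935, -0.0935, 0)
  M3 = (-0.0935, -0.0935, 0)
rvec = (-0.0839, 0.7755, -0.0792), |rvec| = θ = 0.78404 rad = 44.922°
Rodrigues: sinθ=0.70614, 1−cosθ=0.29193; R = I + sinθ·[k]× + (1−cosθ)·[k]×²:
    [+0.71141 +0.04043 +0.70161]
    [-0.10223 +0.99368 +0.04640]
    [-0.69530 -0.10473 +0.71105]
t = (0.0726, 0.0256, 0.4295) m
M0: Pc = R·M0+t = (+0.00986, +0.12807, +0.48472); u = 513.1·(+0.00986)/0.48472 + 303.9 = 314.3409, v = 418.6·(+0.12807)/0.48472 + 241.4 = 351.9985
M1: Pc = R·M1+t = (+0.14290, +0.10895, +0.35470); u = 513.1·(+0.14290)/0.35470 + 303.9 = 510.6136, v = 418.6·(+0.10895)/0.35470 + 241.4 = 369.9790
M2: Pc = R·M2+t = (+0.13534, -0.07687, +0.37428); u = 513.1·(+0.13534)/0.37428 + 303.9 = 489.4318, v = 418.6·(-0.07687)/0.37428 + 241.4 = 155.4308
M3: Pc = R·M3+t = (+0.00230, -0.05775, +0.50430); u = 513.1·(+0.00230)/0.50430 + 303.9 = 306.2427, v = 418.6·(-0.05775)/0.50430 + 241.4 = 193.4640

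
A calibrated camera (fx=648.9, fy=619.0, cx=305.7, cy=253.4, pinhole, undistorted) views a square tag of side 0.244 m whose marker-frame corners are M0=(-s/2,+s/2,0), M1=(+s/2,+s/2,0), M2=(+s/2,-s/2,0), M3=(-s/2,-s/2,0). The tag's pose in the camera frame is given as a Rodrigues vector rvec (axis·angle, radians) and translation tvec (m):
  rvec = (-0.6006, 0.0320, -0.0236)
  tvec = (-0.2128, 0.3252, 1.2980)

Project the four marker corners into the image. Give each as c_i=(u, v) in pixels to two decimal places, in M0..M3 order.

c0=(130.22, 469.30) c1=(258.43, 466.42) c2=(261.72, 353.56) c3=(146.40, 356.62)

Intrinsics K: fx=648.9, fy=619.0, cx=305.7, cy=253.4
Marker side s = 0.244 m; corners in marker frame (Z=0):
  M0 = (-0.1220, +0.1220, 0)
  M1 = (+0.1220, +0.1220, 0)
  M2 = (+0.1220, -0.1220, 0)
  M3 = (-0.1220, -0.1220, 0)
rvec = (-0.6006, 0.0320, -0.0236), |rvec| = θ = 0.60191 rad = 34.487°
Rodrigues: sinθ=0.56622, 1−cosθ=0.17575; R = I + sinθ·[k]× + (1−cosθ)·[k]×²:
    [+0.99923 +0.01288 +0.03698]
    [-0.03152 +0.82475 +0.56462]
    [-0.02323 -0.56535 +0.82452]
t = (-0.2128, 0.3252, 1.2980) m
M0: Pc = R·M0+t = (-0.33314, +0.42967, +1.23186); u = 648.9·(-0.33314)/1.23186 + 305.7 = 130.2163, v = 619.0·(+0.42967)/1.23186 + 253.4 = 469.3033
M1: Pc = R·M1+t = (-0.08932, +0.42197, +1.22619); u = 648.9·(-0.08932)/1.22619 + 305.7 = 258.4307, v = 619.0·(+0.42197)/1.22619 + 253.4 = 466.4183
M2: Pc = R·M2+t = (-0.09246, +0.22073, +1.36414); u = 648.9·(-0.09246)/1.36414 + 305.7 = 261.7160, v = 619.0·(+0.22073)/1.36414 + 253.4 = 353.5619
M3: Pc = R·M3+t = (-0.33628, +0.22843, +1.36981); u = 648.9·(-0.33628)/1.36981 + 305.7 = 146.3998, v = 619.0·(+0.22843)/1.36981 + 253.4 = 356.6233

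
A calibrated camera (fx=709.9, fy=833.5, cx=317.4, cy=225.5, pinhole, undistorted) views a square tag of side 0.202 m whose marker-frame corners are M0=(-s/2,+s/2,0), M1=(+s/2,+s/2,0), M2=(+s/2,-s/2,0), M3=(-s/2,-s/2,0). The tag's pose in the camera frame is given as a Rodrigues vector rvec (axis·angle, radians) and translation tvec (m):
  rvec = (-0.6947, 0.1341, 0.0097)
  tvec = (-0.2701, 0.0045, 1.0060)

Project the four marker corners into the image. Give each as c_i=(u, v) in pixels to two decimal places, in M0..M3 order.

Intrinsics K: fx=709.9, fy=833.5, cx=317.4, cy=225.5
Marker side s = 0.202 m; corners in marker frame (Z=0):
  M0 = (-0.1010, +0.1010, 0)
  M1 = (+0.1010, +0.1010, 0)
  M2 = (+0.1010, -0.1010, 0)
  M3 = (-0.1010, -0.1010, 0)
rvec = (-0.6947, 0.1341, 0.0097), |rvec| = θ = 0.70759 rad = 40.542°
Rodrigues: sinθ=0.65000, 1−cosθ=0.24007; R = I + sinθ·[k]× + (1−cosθ)·[k]×²:
    [+0.99133 -0.05358 +0.11996]
    [-0.03576 +0.76855 +0.63879]
    [-0.12642 -0.63754 +0.75998]
t = (-0.2701, 0.0045, 1.0060) m
M0: Pc = R·M0+t = (-0.37564, +0.08574, +0.95438); u = 709.9·(-0.37564)/0.95438 + 317.4 = 37.9883, v = 833.5·(+0.08574)/0.95438 + 225.5 = 300.3765
M1: Pc = R·M1+t = (-0.17539, +0.07851, +0.92884); u = 709.9·(-0.17539)/0.92884 + 317.4 = 183.3542, v = 833.5·(+0.07851)/0.92884 + 225.5 = 295.9534
M2: Pc = R·M2+t = (-0.16456, -0.07674, +1.05762); u = 709.9·(-0.16456)/1.05762 + 317.4 = 206.9411, v = 833.5·(-0.07674)/1.05762 + 225.5 = 165.0258
M3: Pc = R·M3+t = (-0.36481, -0.06951, +1.08316); u = 709.9·(-0.36481)/1.08316 + 317.4 = 78.3024, v = 833.5·(-0.06951)/1.08316 + 225.5 = 172.0098

c0=(37.99, 300.38) c1=(183.35, 295.95) c2=(206.94, 165.03) c3=(78.30, 172.01)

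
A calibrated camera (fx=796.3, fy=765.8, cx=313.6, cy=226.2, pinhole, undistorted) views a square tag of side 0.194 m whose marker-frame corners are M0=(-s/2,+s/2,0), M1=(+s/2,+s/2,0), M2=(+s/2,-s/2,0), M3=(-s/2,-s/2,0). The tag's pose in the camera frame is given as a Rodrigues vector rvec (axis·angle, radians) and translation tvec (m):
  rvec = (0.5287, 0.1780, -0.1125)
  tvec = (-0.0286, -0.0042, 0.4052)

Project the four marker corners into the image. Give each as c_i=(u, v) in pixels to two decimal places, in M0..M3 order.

c0=(130.15, 363.95) c1=(462.49, 355.32) c2=(434.85, 15.08) c3=(21.32, 60.50)

Intrinsics K: fx=796.3, fy=765.8, cx=313.6, cy=226.2
Marker side s = 0.194 m; corners in marker frame (Z=0):
  M0 = (-0.0970, +0.0970, 0)
  M1 = (+0.0970, +0.0970, 0)
  M2 = (+0.0970, -0.0970, 0)
  M3 = (-0.0970, -0.0970, 0)
rvec = (0.5287, 0.1780, -0.1125), |rvec| = θ = 0.56909 rad = 32.606°
Rodrigues: sinθ=0.53887, 1−cosθ=0.15761; R = I + sinθ·[k]× + (1−cosθ)·[k]×²:
    [+0.97842 +0.15232 +0.13960]
    [-0.06073 +0.85781 -0.51037]
    [-0.19749 +0.49088 +0.84855]
t = (-0.0286, -0.0042, 0.4052) m
M0: Pc = R·M0+t = (-0.10873, +0.08490, +0.47197); u = 796.3·(-0.10873)/0.47197 + 313.6 = 130.1505, v = 765.8·(+0.08490)/0.47197 + 226.2 = 363.9519
M1: Pc = R·M1+t = (+0.08108, +0.07312, +0.43366); u = 796.3·(+0.08108)/0.43366 + 313.6 = 462.4864, v = 765.8·(+0.07312)/0.43366 + 226.2 = 355.3180
M2: Pc = R·M2+t = (+0.05153, -0.09330, +0.33843); u = 796.3·(+0.05153)/0.33843 + 313.6 = 434.8504, v = 765.8·(-0.09330)/0.33843 + 226.2 = 15.0838
M3: Pc = R·M3+t = (-0.13828, -0.08152, +0.37674); u = 796.3·(-0.13828)/0.37674 + 313.6 = 21.3198, v = 765.8·(-0.08152)/0.37674 + 226.2 = 60.5009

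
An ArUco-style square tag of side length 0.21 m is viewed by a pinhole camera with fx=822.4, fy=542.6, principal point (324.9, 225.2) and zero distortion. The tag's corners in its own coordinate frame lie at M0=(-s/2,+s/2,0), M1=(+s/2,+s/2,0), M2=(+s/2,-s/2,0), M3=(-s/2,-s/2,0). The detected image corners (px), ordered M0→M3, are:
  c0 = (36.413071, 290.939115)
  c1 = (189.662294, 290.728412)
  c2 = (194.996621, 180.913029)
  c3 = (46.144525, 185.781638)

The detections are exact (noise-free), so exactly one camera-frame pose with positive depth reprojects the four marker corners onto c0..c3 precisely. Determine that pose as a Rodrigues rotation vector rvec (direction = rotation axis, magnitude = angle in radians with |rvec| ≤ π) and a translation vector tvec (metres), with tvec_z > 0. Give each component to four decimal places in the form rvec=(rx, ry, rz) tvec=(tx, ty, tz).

Intrinsics K: fx=822.4, fy=542.6, cx=324.9, cy=225.2
Marker side s = 0.21 m; corners in marker frame (Z=0):
  M0 = (-0.1050, +0.1050, 0)
  M1 = (+0.1050, +0.1050, 0)
  M2 = (+0.1050, -0.1050, 0)
  M3 = (-0.1050, -0.1050, 0)
Detected image corners:
  c0 = (36.413071, 290.939115) px
  c1 = (189.662294, 290.728412) px
  c2 = (194.996621, 180.913029) px
  c3 = (46.144525, 185.781638) px
Planar DLT: solve 8×8 A·h = b for H (H[2,2]=1):
  H  [+694.61024 -53.51560 +115.19871]
  H  [-62.02751 +476.24862 +236.27723]
  H  [-0.20988 -0.14909 +1.00000]
B = K⁻¹H; ‖b₁‖=0.951367, ‖b₂‖=0.951367; λ = 2/(‖b₁‖+‖b₂‖) = 1.051119, sign → tz>0 ⇒ λ=+1.051119
r₁ = λ·B[:,0] = (+0.97494,-0.02860,-0.22061); r₂ = λ·B[:,1] = (-0.00649,+0.98762,-0.15671)
r₃ = r₁×r₂ = (+0.22236,+0.15421,+0.96269); SVD([r₁ r₂ r₃]) → R = UVᵀ:
  R  [+0.97494 -0.00649 +0.22236]
  R  [-0.02860 +0.98762 +0.15421]
  R  [-0.22061 -0.15671 +0.96269]
t = (-0.26802, +0.02146, +1.05112) m
tr R = 2.925258; θ = arccos((tr R − 1)/2) = 0.274248 rad = 15.713°
axis k = ((R−Rᵀ)₃₂, (R−Rᵀ)₁₃, (R−Rᵀ)₂₁) / (2 sinθ) = (-0.574031, +0.817816, -0.040818)
rvec = θ·k = (-0.157427, +0.224284, -0.011194)

rvec=(-0.1574, 0.2243, -0.0112) tvec=(-0.2680, 0.0215, 1.0511)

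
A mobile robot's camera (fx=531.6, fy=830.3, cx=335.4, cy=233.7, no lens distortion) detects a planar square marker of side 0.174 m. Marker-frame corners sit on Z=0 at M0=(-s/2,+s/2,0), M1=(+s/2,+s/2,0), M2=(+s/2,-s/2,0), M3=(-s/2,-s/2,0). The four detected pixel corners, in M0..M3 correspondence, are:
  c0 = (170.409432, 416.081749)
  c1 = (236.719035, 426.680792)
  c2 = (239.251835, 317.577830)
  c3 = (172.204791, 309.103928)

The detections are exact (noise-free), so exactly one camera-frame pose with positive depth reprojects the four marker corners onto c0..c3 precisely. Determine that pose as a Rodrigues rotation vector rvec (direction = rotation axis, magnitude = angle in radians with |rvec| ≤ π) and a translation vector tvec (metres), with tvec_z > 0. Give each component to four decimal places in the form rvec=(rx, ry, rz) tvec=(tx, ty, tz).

rvec=(0.0745, 0.1585, 0.0562) tvec=(-0.3242, 0.2120, 1.3146)

Intrinsics K: fx=531.6, fy=830.3, cx=335.4, cy=233.7
Marker side s = 0.174 m; corners in marker frame (Z=0):
  M0 = (-0.0870, +0.0870, 0)
  M1 = (+0.0870, +0.0870, 0)
  M2 = (+0.0870, -0.0870, 0)
  M3 = (-0.0870, -0.0870, 0)
Detected image corners:
  c0 = (170.409432, 416.081749) px
  c1 = (236.719035, 426.680792) px
  c2 = (239.251835, 317.577830) px
  c3 = (172.204791, 309.103928) px
Planar DLT: solve 8×8 A·h = b for H (H[2,2]=1):
  H  [+358.98467 -0.19367 +204.29747]
  H  [+11.37408 +642.79823 +367.59267]
  H  [-0.11832 +0.05972 +1.00000]
B = K⁻¹H; ‖b₁‖=0.760669, ‖b₂‖=0.760669; λ = 2/(‖b₁‖+‖b₂‖) = 1.314632, sign → tz>0 ⇒ λ=+1.314632
r₁ = λ·B[:,0] = (+0.98589,+0.06179,-0.15554); r₂ = λ·B[:,1] = (-0.05001,+0.99566,+0.07851)
r₃ = r₁×r₂ = (+0.15972,-0.06962,+0.98470); SVD([r₁ r₂ r₃]) → R = UVᵀ:
  R  [+0.98589 -0.05001 +0.15972]
  R  [+0.06179 +0.99566 -0.06962]
  R  [-0.15554 +0.07851 +0.98470]
t = (-0.32421, +0.21200, +1.31463) m
tr R = 2.966257; θ = arccos((tr R − 1)/2) = 0.183952 rad = 10.540°
axis k = ((R−Rᵀ)₃₂, (R−Rᵀ)₁₃, (R−Rᵀ)₂₁) / (2 sinθ) = (+0.404929, +0.861763, +0.305611)
rvec = θ·k = (+0.074488, +0.158523, +0.056218)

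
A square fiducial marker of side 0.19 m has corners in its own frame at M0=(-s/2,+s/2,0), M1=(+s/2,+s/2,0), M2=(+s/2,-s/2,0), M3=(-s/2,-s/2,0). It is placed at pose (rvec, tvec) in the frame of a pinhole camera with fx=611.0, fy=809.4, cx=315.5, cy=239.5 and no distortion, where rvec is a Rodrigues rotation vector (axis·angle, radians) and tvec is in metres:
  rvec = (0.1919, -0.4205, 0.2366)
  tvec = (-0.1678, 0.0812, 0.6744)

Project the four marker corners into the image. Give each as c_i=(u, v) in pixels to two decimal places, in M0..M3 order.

Intrinsics K: fx=611.0, fy=809.4, cx=315.5, cy=239.5
Marker side s = 0.19 m; corners in marker frame (Z=0):
  M0 = (-0.0950, +0.0950, 0)
  M1 = (+0.0950, +0.0950, 0)
  M2 = (+0.0950, -0.0950, 0)
  M3 = (-0.0950, -0.0950, 0)
rvec = (0.1919, -0.4205, 0.2366), |rvec| = θ = 0.51925 rad = 29.751°
Rodrigues: sinθ=0.49623, 1−cosθ=0.13181; R = I + sinθ·[k]× + (1−cosθ)·[k]×²:
    [+0.88619 -0.26556 -0.37966]
    [+0.18666 +0.95463 -0.23203]
    [+0.42405 +0.13475 +0.89556]
t = (-0.1678, 0.0812, 0.6744) m
M0: Pc = R·M0+t = (-0.27722, +0.15416, +0.64692); u = 611.0·(-0.27722)/0.64692 + 315.5 = 53.6747, v = 809.4·(+0.15416)/0.64692 + 239.5 = 432.3760
M1: Pc = R·M1+t = (-0.10884, +0.18962, +0.72749); u = 611.0·(-0.10884)/0.72749 + 315.5 = 224.0878, v = 809.4·(+0.18962)/0.72749 + 239.5 = 450.4738
M2: Pc = R·M2+t = (-0.05838, +0.00824, +0.70188); u = 611.0·(-0.05838)/0.70188 + 315.5 = 264.6761, v = 809.4·(+0.00824)/0.70188 + 239.5 = 249.0056
M3: Pc = R·M3+t = (-0.22676, -0.02722, +0.62131); u = 611.0·(-0.22676)/0.62131 + 315.5 = 92.5039, v = 809.4·(-0.02722)/0.62131 + 239.5 = 204.0362

c0=(53.67, 432.38) c1=(224.09, 450.47) c2=(264.68, 249.01) c3=(92.50, 204.04)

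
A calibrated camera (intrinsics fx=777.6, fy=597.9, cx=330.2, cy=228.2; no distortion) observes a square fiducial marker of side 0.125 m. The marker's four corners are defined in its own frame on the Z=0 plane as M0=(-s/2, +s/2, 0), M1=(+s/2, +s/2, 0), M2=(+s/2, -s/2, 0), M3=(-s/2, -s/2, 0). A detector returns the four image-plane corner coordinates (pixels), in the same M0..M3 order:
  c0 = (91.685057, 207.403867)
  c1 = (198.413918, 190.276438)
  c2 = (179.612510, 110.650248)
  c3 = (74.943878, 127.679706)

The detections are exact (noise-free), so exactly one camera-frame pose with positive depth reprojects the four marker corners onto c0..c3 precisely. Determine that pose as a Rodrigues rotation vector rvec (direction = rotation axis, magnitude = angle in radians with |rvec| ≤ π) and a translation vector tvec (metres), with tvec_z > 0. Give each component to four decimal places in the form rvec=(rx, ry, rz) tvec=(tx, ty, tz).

rvec=(-0.1341, 0.0342, -0.2021) tvec=(-0.2237, -0.1042, 0.8958)

Intrinsics K: fx=777.6, fy=597.9, cx=330.2, cy=228.2
Marker side s = 0.125 m; corners in marker frame (Z=0):
  M0 = (-0.0625, +0.0625, 0)
  M1 = (+0.0625, +0.0625, 0)
  M2 = (+0.0625, -0.0625, 0)
  M3 = (-0.0625, -0.0625, 0)
Detected image corners:
  c0 = (91.685057, 207.403867) px
  c1 = (198.413918, 190.276438) px
  c2 = (179.612510, 110.650248) px
  c3 = (74.943878, 127.679706) px
Planar DLT: solve 8×8 A·h = b for H (H[2,2]=1):
  H  [+842.41163 +121.44751 +136.00417]
  H  [-140.24378 +613.21698 +158.63600]
  H  [-0.02277 -0.15210 +1.00000]
B = K⁻¹H; ‖b₁‖=1.116342, ‖b₂‖=1.116342; λ = 2/(‖b₁‖+‖b₂‖) = 0.895783, sign → tz>0 ⇒ λ=+0.895783
r₁ = λ·B[:,0] = (+0.97910,-0.20233,-0.02039); r₂ = λ·B[:,1] = (+0.19776,+0.97073,-0.13625)
r₃ = r₁×r₂ = (+0.04737,+0.12937,+0.99046); SVD([r₁ r₂ r₃]) → R = UVᵀ:
  R  [+0.97910 +0.19776 +0.04737]
  R  [-0.20233 +0.97073 +0.12937]
  R  [-0.02039 -0.13625 +0.99046]
t = (-0.22371, -0.10422, +0.89578) m
tr R = 2.940303; θ = arccos((tr R − 1)/2) = 0.244941 rad = 14.034°
axis k = ((R−Rᵀ)₃₂, (R−Rᵀ)₁₃, (R−Rᵀ)₂₁) / (2 sinθ) = (-0.547681, +0.139710, -0.824941)
rvec = θ·k = (-0.134150, +0.034221, -0.202062)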